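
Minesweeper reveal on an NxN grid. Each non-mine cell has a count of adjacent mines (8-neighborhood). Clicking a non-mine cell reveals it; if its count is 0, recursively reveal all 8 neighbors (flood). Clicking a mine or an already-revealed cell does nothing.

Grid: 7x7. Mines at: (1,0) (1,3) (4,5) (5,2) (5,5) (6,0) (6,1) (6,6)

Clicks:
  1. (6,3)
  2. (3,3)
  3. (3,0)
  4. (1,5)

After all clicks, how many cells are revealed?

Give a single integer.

Click 1 (6,3) count=1: revealed 1 new [(6,3)] -> total=1
Click 2 (3,3) count=0: revealed 17 new [(2,0) (2,1) (2,2) (2,3) (2,4) (3,0) (3,1) (3,2) (3,3) (3,4) (4,0) (4,1) (4,2) (4,3) (4,4) (5,0) (5,1)] -> total=18
Click 3 (3,0) count=0: revealed 0 new [(none)] -> total=18
Click 4 (1,5) count=0: revealed 10 new [(0,4) (0,5) (0,6) (1,4) (1,5) (1,6) (2,5) (2,6) (3,5) (3,6)] -> total=28

Answer: 28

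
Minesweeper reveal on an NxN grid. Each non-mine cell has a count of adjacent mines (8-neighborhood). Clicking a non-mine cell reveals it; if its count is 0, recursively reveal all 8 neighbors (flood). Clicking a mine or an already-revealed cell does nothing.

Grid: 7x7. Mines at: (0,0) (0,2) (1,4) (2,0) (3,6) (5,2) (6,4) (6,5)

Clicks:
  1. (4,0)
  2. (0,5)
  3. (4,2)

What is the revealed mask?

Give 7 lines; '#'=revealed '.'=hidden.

Click 1 (4,0) count=0: revealed 8 new [(3,0) (3,1) (4,0) (4,1) (5,0) (5,1) (6,0) (6,1)] -> total=8
Click 2 (0,5) count=1: revealed 1 new [(0,5)] -> total=9
Click 3 (4,2) count=1: revealed 1 new [(4,2)] -> total=10

Answer: .....#.
.......
.......
##.....
###....
##.....
##.....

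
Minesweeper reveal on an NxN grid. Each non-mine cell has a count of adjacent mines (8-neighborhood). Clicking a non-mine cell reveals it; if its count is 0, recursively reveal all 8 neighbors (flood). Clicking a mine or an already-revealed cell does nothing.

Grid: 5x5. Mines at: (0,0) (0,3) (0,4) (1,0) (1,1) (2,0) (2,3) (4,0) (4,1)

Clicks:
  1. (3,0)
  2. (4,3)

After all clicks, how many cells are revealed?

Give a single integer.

Answer: 7

Derivation:
Click 1 (3,0) count=3: revealed 1 new [(3,0)] -> total=1
Click 2 (4,3) count=0: revealed 6 new [(3,2) (3,3) (3,4) (4,2) (4,3) (4,4)] -> total=7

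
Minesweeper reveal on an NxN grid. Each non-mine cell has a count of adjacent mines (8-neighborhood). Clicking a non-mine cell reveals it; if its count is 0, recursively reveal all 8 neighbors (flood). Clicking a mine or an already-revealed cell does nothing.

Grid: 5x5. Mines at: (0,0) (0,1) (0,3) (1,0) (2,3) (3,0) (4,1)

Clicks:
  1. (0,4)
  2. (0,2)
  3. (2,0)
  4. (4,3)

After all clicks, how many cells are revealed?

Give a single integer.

Click 1 (0,4) count=1: revealed 1 new [(0,4)] -> total=1
Click 2 (0,2) count=2: revealed 1 new [(0,2)] -> total=2
Click 3 (2,0) count=2: revealed 1 new [(2,0)] -> total=3
Click 4 (4,3) count=0: revealed 6 new [(3,2) (3,3) (3,4) (4,2) (4,3) (4,4)] -> total=9

Answer: 9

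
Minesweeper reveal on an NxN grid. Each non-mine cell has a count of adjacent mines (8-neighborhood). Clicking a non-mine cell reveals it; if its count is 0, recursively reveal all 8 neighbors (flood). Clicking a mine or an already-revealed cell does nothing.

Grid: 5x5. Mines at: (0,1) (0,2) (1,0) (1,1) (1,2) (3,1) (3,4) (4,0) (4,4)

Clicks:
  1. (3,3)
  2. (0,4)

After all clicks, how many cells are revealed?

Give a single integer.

Answer: 7

Derivation:
Click 1 (3,3) count=2: revealed 1 new [(3,3)] -> total=1
Click 2 (0,4) count=0: revealed 6 new [(0,3) (0,4) (1,3) (1,4) (2,3) (2,4)] -> total=7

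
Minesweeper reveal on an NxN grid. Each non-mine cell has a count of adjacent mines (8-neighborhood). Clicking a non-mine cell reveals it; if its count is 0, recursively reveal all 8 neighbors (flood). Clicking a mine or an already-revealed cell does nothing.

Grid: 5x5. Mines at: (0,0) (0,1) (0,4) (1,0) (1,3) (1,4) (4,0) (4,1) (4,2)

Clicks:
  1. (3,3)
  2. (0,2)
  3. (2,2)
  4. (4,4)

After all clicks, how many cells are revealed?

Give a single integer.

Answer: 8

Derivation:
Click 1 (3,3) count=1: revealed 1 new [(3,3)] -> total=1
Click 2 (0,2) count=2: revealed 1 new [(0,2)] -> total=2
Click 3 (2,2) count=1: revealed 1 new [(2,2)] -> total=3
Click 4 (4,4) count=0: revealed 5 new [(2,3) (2,4) (3,4) (4,3) (4,4)] -> total=8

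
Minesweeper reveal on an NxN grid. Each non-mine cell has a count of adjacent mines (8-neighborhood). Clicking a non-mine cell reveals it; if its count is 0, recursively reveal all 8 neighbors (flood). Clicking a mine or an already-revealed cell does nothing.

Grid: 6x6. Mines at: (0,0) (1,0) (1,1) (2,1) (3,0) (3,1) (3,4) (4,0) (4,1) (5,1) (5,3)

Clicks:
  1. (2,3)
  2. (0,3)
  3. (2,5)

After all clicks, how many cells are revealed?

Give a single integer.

Answer: 12

Derivation:
Click 1 (2,3) count=1: revealed 1 new [(2,3)] -> total=1
Click 2 (0,3) count=0: revealed 11 new [(0,2) (0,3) (0,4) (0,5) (1,2) (1,3) (1,4) (1,5) (2,2) (2,4) (2,5)] -> total=12
Click 3 (2,5) count=1: revealed 0 new [(none)] -> total=12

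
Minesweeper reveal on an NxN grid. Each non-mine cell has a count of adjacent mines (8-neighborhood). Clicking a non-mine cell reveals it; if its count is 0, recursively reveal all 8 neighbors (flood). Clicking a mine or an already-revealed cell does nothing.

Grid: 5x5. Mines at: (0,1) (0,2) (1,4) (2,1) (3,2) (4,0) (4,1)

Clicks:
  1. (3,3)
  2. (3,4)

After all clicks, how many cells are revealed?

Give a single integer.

Click 1 (3,3) count=1: revealed 1 new [(3,3)] -> total=1
Click 2 (3,4) count=0: revealed 5 new [(2,3) (2,4) (3,4) (4,3) (4,4)] -> total=6

Answer: 6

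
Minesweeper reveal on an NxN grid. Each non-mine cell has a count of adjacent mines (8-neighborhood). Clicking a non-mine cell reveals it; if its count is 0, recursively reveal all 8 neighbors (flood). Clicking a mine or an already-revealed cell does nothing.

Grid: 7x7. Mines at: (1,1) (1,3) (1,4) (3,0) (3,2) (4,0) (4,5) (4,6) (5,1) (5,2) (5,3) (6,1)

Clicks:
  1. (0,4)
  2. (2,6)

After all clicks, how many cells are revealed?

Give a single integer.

Answer: 9

Derivation:
Click 1 (0,4) count=2: revealed 1 new [(0,4)] -> total=1
Click 2 (2,6) count=0: revealed 8 new [(0,5) (0,6) (1,5) (1,6) (2,5) (2,6) (3,5) (3,6)] -> total=9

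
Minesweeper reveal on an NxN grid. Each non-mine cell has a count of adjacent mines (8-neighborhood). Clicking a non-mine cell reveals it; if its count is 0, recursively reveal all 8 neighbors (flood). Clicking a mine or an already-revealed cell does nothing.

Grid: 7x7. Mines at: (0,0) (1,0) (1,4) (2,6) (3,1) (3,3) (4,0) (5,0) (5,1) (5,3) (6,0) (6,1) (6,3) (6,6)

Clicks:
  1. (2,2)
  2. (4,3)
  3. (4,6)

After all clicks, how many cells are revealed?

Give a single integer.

Answer: 11

Derivation:
Click 1 (2,2) count=2: revealed 1 new [(2,2)] -> total=1
Click 2 (4,3) count=2: revealed 1 new [(4,3)] -> total=2
Click 3 (4,6) count=0: revealed 9 new [(3,4) (3,5) (3,6) (4,4) (4,5) (4,6) (5,4) (5,5) (5,6)] -> total=11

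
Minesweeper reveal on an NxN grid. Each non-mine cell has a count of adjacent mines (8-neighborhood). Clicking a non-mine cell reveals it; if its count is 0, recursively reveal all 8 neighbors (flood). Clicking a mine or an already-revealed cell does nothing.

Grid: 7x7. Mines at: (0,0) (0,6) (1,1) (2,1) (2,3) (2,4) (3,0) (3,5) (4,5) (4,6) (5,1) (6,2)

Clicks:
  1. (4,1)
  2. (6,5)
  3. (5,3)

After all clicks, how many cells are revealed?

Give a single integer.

Click 1 (4,1) count=2: revealed 1 new [(4,1)] -> total=1
Click 2 (6,5) count=0: revealed 8 new [(5,3) (5,4) (5,5) (5,6) (6,3) (6,4) (6,5) (6,6)] -> total=9
Click 3 (5,3) count=1: revealed 0 new [(none)] -> total=9

Answer: 9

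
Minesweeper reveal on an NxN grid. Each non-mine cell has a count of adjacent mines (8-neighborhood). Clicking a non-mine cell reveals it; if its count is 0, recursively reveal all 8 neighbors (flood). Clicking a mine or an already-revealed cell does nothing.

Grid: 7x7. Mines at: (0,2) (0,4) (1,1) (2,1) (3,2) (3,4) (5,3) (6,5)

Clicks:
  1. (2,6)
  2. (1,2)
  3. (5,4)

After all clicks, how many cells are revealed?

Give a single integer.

Answer: 14

Derivation:
Click 1 (2,6) count=0: revealed 12 new [(0,5) (0,6) (1,5) (1,6) (2,5) (2,6) (3,5) (3,6) (4,5) (4,6) (5,5) (5,6)] -> total=12
Click 2 (1,2) count=3: revealed 1 new [(1,2)] -> total=13
Click 3 (5,4) count=2: revealed 1 new [(5,4)] -> total=14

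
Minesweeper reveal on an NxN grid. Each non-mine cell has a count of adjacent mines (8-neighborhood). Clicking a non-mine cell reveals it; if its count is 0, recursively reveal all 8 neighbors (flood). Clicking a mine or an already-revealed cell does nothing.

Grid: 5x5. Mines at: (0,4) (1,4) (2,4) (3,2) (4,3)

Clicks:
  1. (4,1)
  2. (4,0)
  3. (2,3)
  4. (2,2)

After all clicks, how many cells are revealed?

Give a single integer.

Click 1 (4,1) count=1: revealed 1 new [(4,1)] -> total=1
Click 2 (4,0) count=0: revealed 15 new [(0,0) (0,1) (0,2) (0,3) (1,0) (1,1) (1,2) (1,3) (2,0) (2,1) (2,2) (2,3) (3,0) (3,1) (4,0)] -> total=16
Click 3 (2,3) count=3: revealed 0 new [(none)] -> total=16
Click 4 (2,2) count=1: revealed 0 new [(none)] -> total=16

Answer: 16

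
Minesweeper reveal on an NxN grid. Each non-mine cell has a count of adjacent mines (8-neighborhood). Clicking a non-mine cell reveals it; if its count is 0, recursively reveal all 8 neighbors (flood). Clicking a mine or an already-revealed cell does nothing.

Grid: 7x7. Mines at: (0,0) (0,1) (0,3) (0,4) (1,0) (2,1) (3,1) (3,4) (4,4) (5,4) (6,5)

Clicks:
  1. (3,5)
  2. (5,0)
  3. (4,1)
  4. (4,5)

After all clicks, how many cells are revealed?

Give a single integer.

Answer: 14

Derivation:
Click 1 (3,5) count=2: revealed 1 new [(3,5)] -> total=1
Click 2 (5,0) count=0: revealed 12 new [(4,0) (4,1) (4,2) (4,3) (5,0) (5,1) (5,2) (5,3) (6,0) (6,1) (6,2) (6,3)] -> total=13
Click 3 (4,1) count=1: revealed 0 new [(none)] -> total=13
Click 4 (4,5) count=3: revealed 1 new [(4,5)] -> total=14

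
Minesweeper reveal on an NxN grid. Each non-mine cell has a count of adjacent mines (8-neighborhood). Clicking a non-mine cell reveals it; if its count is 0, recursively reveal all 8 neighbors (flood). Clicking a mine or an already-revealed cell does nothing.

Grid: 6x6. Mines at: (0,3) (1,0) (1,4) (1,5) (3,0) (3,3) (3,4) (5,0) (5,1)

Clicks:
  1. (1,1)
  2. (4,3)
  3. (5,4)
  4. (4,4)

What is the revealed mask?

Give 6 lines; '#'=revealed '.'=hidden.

Answer: ......
.#....
......
......
..####
..####

Derivation:
Click 1 (1,1) count=1: revealed 1 new [(1,1)] -> total=1
Click 2 (4,3) count=2: revealed 1 new [(4,3)] -> total=2
Click 3 (5,4) count=0: revealed 7 new [(4,2) (4,4) (4,5) (5,2) (5,3) (5,4) (5,5)] -> total=9
Click 4 (4,4) count=2: revealed 0 new [(none)] -> total=9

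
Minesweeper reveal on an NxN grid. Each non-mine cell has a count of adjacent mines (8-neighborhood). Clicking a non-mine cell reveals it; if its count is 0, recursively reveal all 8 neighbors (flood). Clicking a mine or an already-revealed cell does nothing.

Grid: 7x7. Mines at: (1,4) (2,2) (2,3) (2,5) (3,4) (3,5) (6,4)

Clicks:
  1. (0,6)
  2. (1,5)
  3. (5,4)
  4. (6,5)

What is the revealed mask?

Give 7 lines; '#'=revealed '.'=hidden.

Answer: .....##
.....##
.......
.......
.......
....#..
.....#.

Derivation:
Click 1 (0,6) count=0: revealed 4 new [(0,5) (0,6) (1,5) (1,6)] -> total=4
Click 2 (1,5) count=2: revealed 0 new [(none)] -> total=4
Click 3 (5,4) count=1: revealed 1 new [(5,4)] -> total=5
Click 4 (6,5) count=1: revealed 1 new [(6,5)] -> total=6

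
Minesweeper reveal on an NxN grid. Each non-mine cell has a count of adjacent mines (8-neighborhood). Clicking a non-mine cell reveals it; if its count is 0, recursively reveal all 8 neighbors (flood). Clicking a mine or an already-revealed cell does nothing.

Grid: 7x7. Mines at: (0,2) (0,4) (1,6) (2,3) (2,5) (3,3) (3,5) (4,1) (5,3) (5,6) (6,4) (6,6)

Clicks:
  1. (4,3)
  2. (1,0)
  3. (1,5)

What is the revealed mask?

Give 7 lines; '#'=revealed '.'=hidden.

Click 1 (4,3) count=2: revealed 1 new [(4,3)] -> total=1
Click 2 (1,0) count=0: revealed 11 new [(0,0) (0,1) (1,0) (1,1) (1,2) (2,0) (2,1) (2,2) (3,0) (3,1) (3,2)] -> total=12
Click 3 (1,5) count=3: revealed 1 new [(1,5)] -> total=13

Answer: ##.....
###..#.
###....
###....
...#...
.......
.......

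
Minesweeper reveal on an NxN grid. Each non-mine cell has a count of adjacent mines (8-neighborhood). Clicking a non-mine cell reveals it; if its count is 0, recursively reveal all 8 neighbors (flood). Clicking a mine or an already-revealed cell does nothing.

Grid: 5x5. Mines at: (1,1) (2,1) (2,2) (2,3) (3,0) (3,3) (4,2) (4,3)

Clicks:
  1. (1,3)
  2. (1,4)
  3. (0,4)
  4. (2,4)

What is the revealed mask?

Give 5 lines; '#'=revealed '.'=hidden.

Click 1 (1,3) count=2: revealed 1 new [(1,3)] -> total=1
Click 2 (1,4) count=1: revealed 1 new [(1,4)] -> total=2
Click 3 (0,4) count=0: revealed 4 new [(0,2) (0,3) (0,4) (1,2)] -> total=6
Click 4 (2,4) count=2: revealed 1 new [(2,4)] -> total=7

Answer: ..###
..###
....#
.....
.....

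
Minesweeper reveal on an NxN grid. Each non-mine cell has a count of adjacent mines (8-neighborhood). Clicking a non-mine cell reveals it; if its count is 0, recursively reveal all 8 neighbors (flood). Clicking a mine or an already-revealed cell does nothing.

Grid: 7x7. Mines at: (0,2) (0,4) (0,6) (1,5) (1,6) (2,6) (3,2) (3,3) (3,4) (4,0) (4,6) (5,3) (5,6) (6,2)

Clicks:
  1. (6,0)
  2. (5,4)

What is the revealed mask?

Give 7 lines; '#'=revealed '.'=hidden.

Answer: .......
.......
.......
.......
.......
##..#..
##.....

Derivation:
Click 1 (6,0) count=0: revealed 4 new [(5,0) (5,1) (6,0) (6,1)] -> total=4
Click 2 (5,4) count=1: revealed 1 new [(5,4)] -> total=5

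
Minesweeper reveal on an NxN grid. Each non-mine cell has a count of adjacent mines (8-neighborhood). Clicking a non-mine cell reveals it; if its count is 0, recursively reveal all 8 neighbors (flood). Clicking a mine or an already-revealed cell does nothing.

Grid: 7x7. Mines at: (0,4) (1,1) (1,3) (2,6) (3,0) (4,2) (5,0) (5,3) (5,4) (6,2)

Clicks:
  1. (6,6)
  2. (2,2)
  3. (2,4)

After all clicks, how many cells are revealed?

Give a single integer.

Click 1 (6,6) count=0: revealed 8 new [(3,5) (3,6) (4,5) (4,6) (5,5) (5,6) (6,5) (6,6)] -> total=8
Click 2 (2,2) count=2: revealed 1 new [(2,2)] -> total=9
Click 3 (2,4) count=1: revealed 1 new [(2,4)] -> total=10

Answer: 10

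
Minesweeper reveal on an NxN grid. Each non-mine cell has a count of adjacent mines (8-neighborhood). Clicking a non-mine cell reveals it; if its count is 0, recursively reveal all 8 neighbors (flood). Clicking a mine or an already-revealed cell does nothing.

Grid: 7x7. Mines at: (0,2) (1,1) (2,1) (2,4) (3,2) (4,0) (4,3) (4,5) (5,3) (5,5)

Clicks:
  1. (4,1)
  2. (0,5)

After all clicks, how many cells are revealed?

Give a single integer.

Click 1 (4,1) count=2: revealed 1 new [(4,1)] -> total=1
Click 2 (0,5) count=0: revealed 12 new [(0,3) (0,4) (0,5) (0,6) (1,3) (1,4) (1,5) (1,6) (2,5) (2,6) (3,5) (3,6)] -> total=13

Answer: 13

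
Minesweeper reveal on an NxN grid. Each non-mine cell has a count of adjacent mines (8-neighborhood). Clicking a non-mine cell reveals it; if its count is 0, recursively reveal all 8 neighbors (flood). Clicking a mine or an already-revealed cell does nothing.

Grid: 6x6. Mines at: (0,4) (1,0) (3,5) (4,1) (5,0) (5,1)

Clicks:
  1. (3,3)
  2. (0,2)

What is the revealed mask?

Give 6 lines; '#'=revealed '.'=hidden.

Answer: .###..
.####.
.####.
.####.
..####
..####

Derivation:
Click 1 (3,3) count=0: revealed 23 new [(0,1) (0,2) (0,3) (1,1) (1,2) (1,3) (1,4) (2,1) (2,2) (2,3) (2,4) (3,1) (3,2) (3,3) (3,4) (4,2) (4,3) (4,4) (4,5) (5,2) (5,3) (5,4) (5,5)] -> total=23
Click 2 (0,2) count=0: revealed 0 new [(none)] -> total=23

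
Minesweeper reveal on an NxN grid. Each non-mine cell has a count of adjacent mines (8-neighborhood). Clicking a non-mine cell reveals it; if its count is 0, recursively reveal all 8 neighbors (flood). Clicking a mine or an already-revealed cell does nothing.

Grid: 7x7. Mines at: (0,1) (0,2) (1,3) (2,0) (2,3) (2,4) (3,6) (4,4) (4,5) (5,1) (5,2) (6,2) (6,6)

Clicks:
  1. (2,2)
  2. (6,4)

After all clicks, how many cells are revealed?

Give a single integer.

Click 1 (2,2) count=2: revealed 1 new [(2,2)] -> total=1
Click 2 (6,4) count=0: revealed 6 new [(5,3) (5,4) (5,5) (6,3) (6,4) (6,5)] -> total=7

Answer: 7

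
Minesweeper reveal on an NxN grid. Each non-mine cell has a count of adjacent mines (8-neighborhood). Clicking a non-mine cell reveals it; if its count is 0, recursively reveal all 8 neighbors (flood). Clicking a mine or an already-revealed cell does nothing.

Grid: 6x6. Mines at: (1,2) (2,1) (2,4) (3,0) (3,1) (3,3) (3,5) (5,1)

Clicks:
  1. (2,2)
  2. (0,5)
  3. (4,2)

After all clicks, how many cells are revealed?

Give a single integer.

Click 1 (2,2) count=4: revealed 1 new [(2,2)] -> total=1
Click 2 (0,5) count=0: revealed 6 new [(0,3) (0,4) (0,5) (1,3) (1,4) (1,5)] -> total=7
Click 3 (4,2) count=3: revealed 1 new [(4,2)] -> total=8

Answer: 8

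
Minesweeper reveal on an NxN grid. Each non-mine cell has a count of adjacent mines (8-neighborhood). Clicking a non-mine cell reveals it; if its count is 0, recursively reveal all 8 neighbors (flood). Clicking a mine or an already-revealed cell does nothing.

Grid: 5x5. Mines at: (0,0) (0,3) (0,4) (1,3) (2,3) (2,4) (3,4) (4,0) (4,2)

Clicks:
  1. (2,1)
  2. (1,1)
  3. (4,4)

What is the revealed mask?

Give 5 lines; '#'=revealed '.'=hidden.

Click 1 (2,1) count=0: revealed 9 new [(1,0) (1,1) (1,2) (2,0) (2,1) (2,2) (3,0) (3,1) (3,2)] -> total=9
Click 2 (1,1) count=1: revealed 0 new [(none)] -> total=9
Click 3 (4,4) count=1: revealed 1 new [(4,4)] -> total=10

Answer: .....
###..
###..
###..
....#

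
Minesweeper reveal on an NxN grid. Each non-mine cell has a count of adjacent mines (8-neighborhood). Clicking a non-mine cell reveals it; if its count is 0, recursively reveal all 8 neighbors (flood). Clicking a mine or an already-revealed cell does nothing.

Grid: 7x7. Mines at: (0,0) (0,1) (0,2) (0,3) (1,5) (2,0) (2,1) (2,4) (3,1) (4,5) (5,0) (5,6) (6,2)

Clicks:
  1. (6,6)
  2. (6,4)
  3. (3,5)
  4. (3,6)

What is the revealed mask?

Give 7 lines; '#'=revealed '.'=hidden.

Answer: .......
.......
.......
.....##
.......
...###.
...####

Derivation:
Click 1 (6,6) count=1: revealed 1 new [(6,6)] -> total=1
Click 2 (6,4) count=0: revealed 6 new [(5,3) (5,4) (5,5) (6,3) (6,4) (6,5)] -> total=7
Click 3 (3,5) count=2: revealed 1 new [(3,5)] -> total=8
Click 4 (3,6) count=1: revealed 1 new [(3,6)] -> total=9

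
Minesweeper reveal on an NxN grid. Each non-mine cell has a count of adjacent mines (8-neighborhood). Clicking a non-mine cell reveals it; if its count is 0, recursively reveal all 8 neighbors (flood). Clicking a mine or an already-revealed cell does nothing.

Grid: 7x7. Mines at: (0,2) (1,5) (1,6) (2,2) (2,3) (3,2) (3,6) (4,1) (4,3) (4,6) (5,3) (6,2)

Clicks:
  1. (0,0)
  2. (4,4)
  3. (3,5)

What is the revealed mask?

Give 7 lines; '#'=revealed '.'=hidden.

Click 1 (0,0) count=0: revealed 8 new [(0,0) (0,1) (1,0) (1,1) (2,0) (2,1) (3,0) (3,1)] -> total=8
Click 2 (4,4) count=2: revealed 1 new [(4,4)] -> total=9
Click 3 (3,5) count=2: revealed 1 new [(3,5)] -> total=10

Answer: ##.....
##.....
##.....
##...#.
....#..
.......
.......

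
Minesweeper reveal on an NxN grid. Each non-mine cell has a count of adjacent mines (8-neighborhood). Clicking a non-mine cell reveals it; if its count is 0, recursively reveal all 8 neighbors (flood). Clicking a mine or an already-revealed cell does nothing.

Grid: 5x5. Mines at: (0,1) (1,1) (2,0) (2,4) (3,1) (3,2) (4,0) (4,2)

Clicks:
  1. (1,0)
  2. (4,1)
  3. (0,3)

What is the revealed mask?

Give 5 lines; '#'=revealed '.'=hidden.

Click 1 (1,0) count=3: revealed 1 new [(1,0)] -> total=1
Click 2 (4,1) count=4: revealed 1 new [(4,1)] -> total=2
Click 3 (0,3) count=0: revealed 6 new [(0,2) (0,3) (0,4) (1,2) (1,3) (1,4)] -> total=8

Answer: ..###
#.###
.....
.....
.#...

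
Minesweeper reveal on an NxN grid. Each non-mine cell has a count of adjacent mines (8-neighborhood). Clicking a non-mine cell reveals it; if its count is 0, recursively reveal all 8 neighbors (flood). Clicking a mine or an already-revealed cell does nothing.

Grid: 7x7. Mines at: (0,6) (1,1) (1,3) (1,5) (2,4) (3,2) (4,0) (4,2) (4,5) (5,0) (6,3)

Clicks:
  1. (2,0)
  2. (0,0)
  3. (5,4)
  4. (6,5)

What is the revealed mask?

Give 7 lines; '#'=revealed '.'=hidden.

Click 1 (2,0) count=1: revealed 1 new [(2,0)] -> total=1
Click 2 (0,0) count=1: revealed 1 new [(0,0)] -> total=2
Click 3 (5,4) count=2: revealed 1 new [(5,4)] -> total=3
Click 4 (6,5) count=0: revealed 5 new [(5,5) (5,6) (6,4) (6,5) (6,6)] -> total=8

Answer: #......
.......
#......
.......
.......
....###
....###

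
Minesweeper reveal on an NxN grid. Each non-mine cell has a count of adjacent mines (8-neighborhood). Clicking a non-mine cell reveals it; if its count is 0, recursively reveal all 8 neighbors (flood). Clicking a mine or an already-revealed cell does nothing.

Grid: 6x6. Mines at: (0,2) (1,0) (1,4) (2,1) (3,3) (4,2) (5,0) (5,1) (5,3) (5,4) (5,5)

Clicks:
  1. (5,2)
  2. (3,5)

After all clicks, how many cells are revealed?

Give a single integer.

Click 1 (5,2) count=3: revealed 1 new [(5,2)] -> total=1
Click 2 (3,5) count=0: revealed 6 new [(2,4) (2,5) (3,4) (3,5) (4,4) (4,5)] -> total=7

Answer: 7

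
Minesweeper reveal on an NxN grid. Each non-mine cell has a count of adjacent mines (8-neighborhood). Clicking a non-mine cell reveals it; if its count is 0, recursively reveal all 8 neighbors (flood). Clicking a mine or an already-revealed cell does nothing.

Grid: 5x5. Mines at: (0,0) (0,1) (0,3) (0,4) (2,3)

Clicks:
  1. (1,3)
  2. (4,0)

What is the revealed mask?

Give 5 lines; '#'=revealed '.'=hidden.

Answer: .....
####.
###..
#####
#####

Derivation:
Click 1 (1,3) count=3: revealed 1 new [(1,3)] -> total=1
Click 2 (4,0) count=0: revealed 16 new [(1,0) (1,1) (1,2) (2,0) (2,1) (2,2) (3,0) (3,1) (3,2) (3,3) (3,4) (4,0) (4,1) (4,2) (4,3) (4,4)] -> total=17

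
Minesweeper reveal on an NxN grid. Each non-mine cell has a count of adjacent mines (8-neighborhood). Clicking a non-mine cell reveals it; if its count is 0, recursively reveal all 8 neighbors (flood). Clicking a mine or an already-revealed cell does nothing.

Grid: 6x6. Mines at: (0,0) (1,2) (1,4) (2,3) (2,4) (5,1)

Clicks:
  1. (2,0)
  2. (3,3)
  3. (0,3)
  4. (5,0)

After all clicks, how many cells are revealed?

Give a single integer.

Click 1 (2,0) count=0: revealed 11 new [(1,0) (1,1) (2,0) (2,1) (2,2) (3,0) (3,1) (3,2) (4,0) (4,1) (4,2)] -> total=11
Click 2 (3,3) count=2: revealed 1 new [(3,3)] -> total=12
Click 3 (0,3) count=2: revealed 1 new [(0,3)] -> total=13
Click 4 (5,0) count=1: revealed 1 new [(5,0)] -> total=14

Answer: 14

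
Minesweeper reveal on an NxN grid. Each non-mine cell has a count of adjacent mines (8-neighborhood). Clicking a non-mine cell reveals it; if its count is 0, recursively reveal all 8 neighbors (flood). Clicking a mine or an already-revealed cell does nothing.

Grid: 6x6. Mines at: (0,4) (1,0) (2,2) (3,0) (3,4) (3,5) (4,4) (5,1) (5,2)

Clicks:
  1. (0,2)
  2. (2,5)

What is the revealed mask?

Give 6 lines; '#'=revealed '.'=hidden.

Click 1 (0,2) count=0: revealed 6 new [(0,1) (0,2) (0,3) (1,1) (1,2) (1,3)] -> total=6
Click 2 (2,5) count=2: revealed 1 new [(2,5)] -> total=7

Answer: .###..
.###..
.....#
......
......
......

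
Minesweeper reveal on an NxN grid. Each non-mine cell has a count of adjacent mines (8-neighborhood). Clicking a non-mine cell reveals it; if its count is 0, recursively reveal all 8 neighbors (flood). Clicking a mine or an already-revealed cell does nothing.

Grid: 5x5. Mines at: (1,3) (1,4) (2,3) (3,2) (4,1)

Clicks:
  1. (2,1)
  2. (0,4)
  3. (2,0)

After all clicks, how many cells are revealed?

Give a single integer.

Click 1 (2,1) count=1: revealed 1 new [(2,1)] -> total=1
Click 2 (0,4) count=2: revealed 1 new [(0,4)] -> total=2
Click 3 (2,0) count=0: revealed 10 new [(0,0) (0,1) (0,2) (1,0) (1,1) (1,2) (2,0) (2,2) (3,0) (3,1)] -> total=12

Answer: 12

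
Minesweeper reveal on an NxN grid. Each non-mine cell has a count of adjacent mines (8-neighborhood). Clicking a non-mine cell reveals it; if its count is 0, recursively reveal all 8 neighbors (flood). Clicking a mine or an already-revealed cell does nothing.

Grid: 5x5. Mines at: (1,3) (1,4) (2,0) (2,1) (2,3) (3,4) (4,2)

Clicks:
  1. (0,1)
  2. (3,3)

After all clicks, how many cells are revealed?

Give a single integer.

Click 1 (0,1) count=0: revealed 6 new [(0,0) (0,1) (0,2) (1,0) (1,1) (1,2)] -> total=6
Click 2 (3,3) count=3: revealed 1 new [(3,3)] -> total=7

Answer: 7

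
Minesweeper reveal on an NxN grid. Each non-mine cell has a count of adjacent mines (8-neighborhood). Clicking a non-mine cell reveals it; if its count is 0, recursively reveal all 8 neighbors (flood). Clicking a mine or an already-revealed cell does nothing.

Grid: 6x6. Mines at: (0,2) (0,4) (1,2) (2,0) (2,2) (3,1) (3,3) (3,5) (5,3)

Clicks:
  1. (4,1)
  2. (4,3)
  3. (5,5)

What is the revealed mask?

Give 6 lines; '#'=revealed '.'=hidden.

Click 1 (4,1) count=1: revealed 1 new [(4,1)] -> total=1
Click 2 (4,3) count=2: revealed 1 new [(4,3)] -> total=2
Click 3 (5,5) count=0: revealed 4 new [(4,4) (4,5) (5,4) (5,5)] -> total=6

Answer: ......
......
......
......
.#.###
....##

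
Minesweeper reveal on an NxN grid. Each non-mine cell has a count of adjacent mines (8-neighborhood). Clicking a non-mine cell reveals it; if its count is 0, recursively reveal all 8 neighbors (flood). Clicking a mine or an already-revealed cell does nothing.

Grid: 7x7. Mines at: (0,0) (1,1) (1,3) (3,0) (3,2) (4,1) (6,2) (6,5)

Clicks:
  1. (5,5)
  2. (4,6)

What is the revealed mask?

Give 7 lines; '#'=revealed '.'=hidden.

Click 1 (5,5) count=1: revealed 1 new [(5,5)] -> total=1
Click 2 (4,6) count=0: revealed 21 new [(0,4) (0,5) (0,6) (1,4) (1,5) (1,6) (2,3) (2,4) (2,5) (2,6) (3,3) (3,4) (3,5) (3,6) (4,3) (4,4) (4,5) (4,6) (5,3) (5,4) (5,6)] -> total=22

Answer: ....###
....###
...####
...####
...####
...####
.......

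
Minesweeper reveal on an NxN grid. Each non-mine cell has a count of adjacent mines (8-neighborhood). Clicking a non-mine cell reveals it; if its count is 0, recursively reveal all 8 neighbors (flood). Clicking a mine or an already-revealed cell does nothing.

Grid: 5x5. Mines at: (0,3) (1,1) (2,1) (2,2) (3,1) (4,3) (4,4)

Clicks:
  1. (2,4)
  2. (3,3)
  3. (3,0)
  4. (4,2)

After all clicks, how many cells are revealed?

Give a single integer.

Click 1 (2,4) count=0: revealed 6 new [(1,3) (1,4) (2,3) (2,4) (3,3) (3,4)] -> total=6
Click 2 (3,3) count=3: revealed 0 new [(none)] -> total=6
Click 3 (3,0) count=2: revealed 1 new [(3,0)] -> total=7
Click 4 (4,2) count=2: revealed 1 new [(4,2)] -> total=8

Answer: 8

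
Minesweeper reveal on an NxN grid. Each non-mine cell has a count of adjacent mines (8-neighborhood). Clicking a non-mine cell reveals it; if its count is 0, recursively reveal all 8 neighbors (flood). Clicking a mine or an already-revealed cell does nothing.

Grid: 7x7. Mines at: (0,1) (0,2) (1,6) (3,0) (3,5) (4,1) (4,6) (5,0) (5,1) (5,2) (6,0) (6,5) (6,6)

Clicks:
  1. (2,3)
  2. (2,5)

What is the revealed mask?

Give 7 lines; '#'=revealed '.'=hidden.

Click 1 (2,3) count=0: revealed 20 new [(0,3) (0,4) (0,5) (1,1) (1,2) (1,3) (1,4) (1,5) (2,1) (2,2) (2,3) (2,4) (2,5) (3,1) (3,2) (3,3) (3,4) (4,2) (4,3) (4,4)] -> total=20
Click 2 (2,5) count=2: revealed 0 new [(none)] -> total=20

Answer: ...###.
.#####.
.#####.
.####..
..###..
.......
.......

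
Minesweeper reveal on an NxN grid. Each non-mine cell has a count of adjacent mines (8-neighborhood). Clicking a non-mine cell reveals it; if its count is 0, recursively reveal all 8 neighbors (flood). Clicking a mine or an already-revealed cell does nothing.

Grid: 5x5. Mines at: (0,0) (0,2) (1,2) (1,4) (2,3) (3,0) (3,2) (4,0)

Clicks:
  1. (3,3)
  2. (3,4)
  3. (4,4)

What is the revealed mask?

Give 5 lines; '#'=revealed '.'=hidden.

Click 1 (3,3) count=2: revealed 1 new [(3,3)] -> total=1
Click 2 (3,4) count=1: revealed 1 new [(3,4)] -> total=2
Click 3 (4,4) count=0: revealed 2 new [(4,3) (4,4)] -> total=4

Answer: .....
.....
.....
...##
...##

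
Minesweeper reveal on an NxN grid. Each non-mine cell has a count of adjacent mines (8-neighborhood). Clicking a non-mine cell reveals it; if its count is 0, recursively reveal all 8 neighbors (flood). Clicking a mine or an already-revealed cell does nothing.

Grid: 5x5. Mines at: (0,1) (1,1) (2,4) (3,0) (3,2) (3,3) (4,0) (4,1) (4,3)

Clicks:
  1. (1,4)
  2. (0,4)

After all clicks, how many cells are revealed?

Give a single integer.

Click 1 (1,4) count=1: revealed 1 new [(1,4)] -> total=1
Click 2 (0,4) count=0: revealed 5 new [(0,2) (0,3) (0,4) (1,2) (1,3)] -> total=6

Answer: 6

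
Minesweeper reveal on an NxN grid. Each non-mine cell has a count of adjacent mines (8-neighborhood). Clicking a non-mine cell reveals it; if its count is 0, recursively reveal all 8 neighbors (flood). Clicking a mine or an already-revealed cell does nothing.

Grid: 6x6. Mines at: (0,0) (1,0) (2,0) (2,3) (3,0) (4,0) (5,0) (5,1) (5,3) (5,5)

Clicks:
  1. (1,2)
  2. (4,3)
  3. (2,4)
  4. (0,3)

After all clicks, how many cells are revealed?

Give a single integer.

Answer: 17

Derivation:
Click 1 (1,2) count=1: revealed 1 new [(1,2)] -> total=1
Click 2 (4,3) count=1: revealed 1 new [(4,3)] -> total=2
Click 3 (2,4) count=1: revealed 1 new [(2,4)] -> total=3
Click 4 (0,3) count=0: revealed 14 new [(0,1) (0,2) (0,3) (0,4) (0,5) (1,1) (1,3) (1,4) (1,5) (2,5) (3,4) (3,5) (4,4) (4,5)] -> total=17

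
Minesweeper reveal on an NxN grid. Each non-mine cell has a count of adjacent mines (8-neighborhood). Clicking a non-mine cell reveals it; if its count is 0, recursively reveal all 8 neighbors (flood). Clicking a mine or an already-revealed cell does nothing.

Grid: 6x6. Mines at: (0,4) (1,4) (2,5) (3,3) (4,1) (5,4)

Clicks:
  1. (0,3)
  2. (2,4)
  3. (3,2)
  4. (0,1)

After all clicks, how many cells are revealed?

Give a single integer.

Answer: 16

Derivation:
Click 1 (0,3) count=2: revealed 1 new [(0,3)] -> total=1
Click 2 (2,4) count=3: revealed 1 new [(2,4)] -> total=2
Click 3 (3,2) count=2: revealed 1 new [(3,2)] -> total=3
Click 4 (0,1) count=0: revealed 13 new [(0,0) (0,1) (0,2) (1,0) (1,1) (1,2) (1,3) (2,0) (2,1) (2,2) (2,3) (3,0) (3,1)] -> total=16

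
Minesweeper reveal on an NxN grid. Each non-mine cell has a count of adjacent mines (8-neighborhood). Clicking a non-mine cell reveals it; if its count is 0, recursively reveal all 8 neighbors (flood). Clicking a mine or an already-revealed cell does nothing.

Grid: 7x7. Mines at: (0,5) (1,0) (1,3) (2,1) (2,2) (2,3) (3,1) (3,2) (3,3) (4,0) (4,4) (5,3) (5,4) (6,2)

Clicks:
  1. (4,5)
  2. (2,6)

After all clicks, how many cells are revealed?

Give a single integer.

Click 1 (4,5) count=2: revealed 1 new [(4,5)] -> total=1
Click 2 (2,6) count=0: revealed 14 new [(1,4) (1,5) (1,6) (2,4) (2,5) (2,6) (3,4) (3,5) (3,6) (4,6) (5,5) (5,6) (6,5) (6,6)] -> total=15

Answer: 15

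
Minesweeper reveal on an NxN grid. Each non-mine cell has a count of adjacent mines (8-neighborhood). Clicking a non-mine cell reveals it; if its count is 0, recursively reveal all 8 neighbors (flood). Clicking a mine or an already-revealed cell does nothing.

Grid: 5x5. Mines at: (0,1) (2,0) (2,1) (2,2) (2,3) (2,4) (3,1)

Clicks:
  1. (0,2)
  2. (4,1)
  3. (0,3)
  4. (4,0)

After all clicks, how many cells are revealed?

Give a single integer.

Answer: 8

Derivation:
Click 1 (0,2) count=1: revealed 1 new [(0,2)] -> total=1
Click 2 (4,1) count=1: revealed 1 new [(4,1)] -> total=2
Click 3 (0,3) count=0: revealed 5 new [(0,3) (0,4) (1,2) (1,3) (1,4)] -> total=7
Click 4 (4,0) count=1: revealed 1 new [(4,0)] -> total=8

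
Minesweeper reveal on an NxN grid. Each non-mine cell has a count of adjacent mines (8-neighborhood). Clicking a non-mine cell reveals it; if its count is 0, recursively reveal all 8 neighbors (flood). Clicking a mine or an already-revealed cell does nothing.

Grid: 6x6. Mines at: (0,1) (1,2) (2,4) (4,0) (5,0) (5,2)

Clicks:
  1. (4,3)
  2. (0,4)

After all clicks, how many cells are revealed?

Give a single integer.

Click 1 (4,3) count=1: revealed 1 new [(4,3)] -> total=1
Click 2 (0,4) count=0: revealed 6 new [(0,3) (0,4) (0,5) (1,3) (1,4) (1,5)] -> total=7

Answer: 7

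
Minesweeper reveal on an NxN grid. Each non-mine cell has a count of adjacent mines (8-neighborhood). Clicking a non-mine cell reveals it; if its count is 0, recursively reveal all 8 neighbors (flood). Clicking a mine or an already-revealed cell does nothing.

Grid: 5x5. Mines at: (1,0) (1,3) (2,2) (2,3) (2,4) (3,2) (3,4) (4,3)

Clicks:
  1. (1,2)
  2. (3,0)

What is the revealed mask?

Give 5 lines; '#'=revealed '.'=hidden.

Answer: .....
..#..
##...
##...
##...

Derivation:
Click 1 (1,2) count=3: revealed 1 new [(1,2)] -> total=1
Click 2 (3,0) count=0: revealed 6 new [(2,0) (2,1) (3,0) (3,1) (4,0) (4,1)] -> total=7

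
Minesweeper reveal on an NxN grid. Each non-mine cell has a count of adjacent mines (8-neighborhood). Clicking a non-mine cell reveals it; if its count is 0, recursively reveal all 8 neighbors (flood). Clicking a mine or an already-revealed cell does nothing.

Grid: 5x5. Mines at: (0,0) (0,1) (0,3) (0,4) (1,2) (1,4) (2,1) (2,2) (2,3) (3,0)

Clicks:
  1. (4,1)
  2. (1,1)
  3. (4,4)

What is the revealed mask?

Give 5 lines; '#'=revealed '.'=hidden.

Click 1 (4,1) count=1: revealed 1 new [(4,1)] -> total=1
Click 2 (1,1) count=5: revealed 1 new [(1,1)] -> total=2
Click 3 (4,4) count=0: revealed 7 new [(3,1) (3,2) (3,3) (3,4) (4,2) (4,3) (4,4)] -> total=9

Answer: .....
.#...
.....
.####
.####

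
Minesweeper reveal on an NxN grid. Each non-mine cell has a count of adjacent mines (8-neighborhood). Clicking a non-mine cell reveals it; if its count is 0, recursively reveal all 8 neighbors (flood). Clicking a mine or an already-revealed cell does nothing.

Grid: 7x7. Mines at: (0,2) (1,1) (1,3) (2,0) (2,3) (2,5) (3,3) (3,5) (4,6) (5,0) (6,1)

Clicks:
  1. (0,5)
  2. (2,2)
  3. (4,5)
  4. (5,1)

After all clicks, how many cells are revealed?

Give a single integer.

Answer: 9

Derivation:
Click 1 (0,5) count=0: revealed 6 new [(0,4) (0,5) (0,6) (1,4) (1,5) (1,6)] -> total=6
Click 2 (2,2) count=4: revealed 1 new [(2,2)] -> total=7
Click 3 (4,5) count=2: revealed 1 new [(4,5)] -> total=8
Click 4 (5,1) count=2: revealed 1 new [(5,1)] -> total=9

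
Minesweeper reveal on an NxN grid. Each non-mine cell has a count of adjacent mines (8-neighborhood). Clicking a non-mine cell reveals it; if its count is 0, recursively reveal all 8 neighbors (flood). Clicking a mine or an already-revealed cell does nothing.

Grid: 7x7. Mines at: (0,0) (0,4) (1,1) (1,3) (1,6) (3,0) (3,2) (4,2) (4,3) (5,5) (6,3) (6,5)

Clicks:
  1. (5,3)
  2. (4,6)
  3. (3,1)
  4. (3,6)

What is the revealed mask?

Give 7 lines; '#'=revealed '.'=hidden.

Answer: .......
.......
....###
.#..###
....###
...#...
.......

Derivation:
Click 1 (5,3) count=3: revealed 1 new [(5,3)] -> total=1
Click 2 (4,6) count=1: revealed 1 new [(4,6)] -> total=2
Click 3 (3,1) count=3: revealed 1 new [(3,1)] -> total=3
Click 4 (3,6) count=0: revealed 8 new [(2,4) (2,5) (2,6) (3,4) (3,5) (3,6) (4,4) (4,5)] -> total=11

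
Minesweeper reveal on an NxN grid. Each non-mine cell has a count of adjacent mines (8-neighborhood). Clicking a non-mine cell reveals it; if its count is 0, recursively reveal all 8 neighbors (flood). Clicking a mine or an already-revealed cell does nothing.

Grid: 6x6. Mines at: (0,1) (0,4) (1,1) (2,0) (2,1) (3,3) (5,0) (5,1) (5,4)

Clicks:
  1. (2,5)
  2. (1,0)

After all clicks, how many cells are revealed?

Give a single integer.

Click 1 (2,5) count=0: revealed 8 new [(1,4) (1,5) (2,4) (2,5) (3,4) (3,5) (4,4) (4,5)] -> total=8
Click 2 (1,0) count=4: revealed 1 new [(1,0)] -> total=9

Answer: 9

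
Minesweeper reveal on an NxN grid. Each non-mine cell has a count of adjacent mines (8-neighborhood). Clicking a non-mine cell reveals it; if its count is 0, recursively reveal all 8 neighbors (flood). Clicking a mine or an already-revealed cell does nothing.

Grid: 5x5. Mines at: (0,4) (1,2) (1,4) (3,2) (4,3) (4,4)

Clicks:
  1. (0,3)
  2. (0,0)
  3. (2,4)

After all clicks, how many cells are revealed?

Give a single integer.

Click 1 (0,3) count=3: revealed 1 new [(0,3)] -> total=1
Click 2 (0,0) count=0: revealed 10 new [(0,0) (0,1) (1,0) (1,1) (2,0) (2,1) (3,0) (3,1) (4,0) (4,1)] -> total=11
Click 3 (2,4) count=1: revealed 1 new [(2,4)] -> total=12

Answer: 12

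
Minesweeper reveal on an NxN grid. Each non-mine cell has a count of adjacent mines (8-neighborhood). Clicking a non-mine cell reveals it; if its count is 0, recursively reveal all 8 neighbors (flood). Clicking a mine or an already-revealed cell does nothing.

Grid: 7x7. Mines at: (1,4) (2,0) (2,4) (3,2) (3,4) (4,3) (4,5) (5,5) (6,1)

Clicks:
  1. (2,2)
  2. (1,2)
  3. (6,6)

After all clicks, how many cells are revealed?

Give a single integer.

Answer: 12

Derivation:
Click 1 (2,2) count=1: revealed 1 new [(2,2)] -> total=1
Click 2 (1,2) count=0: revealed 10 new [(0,0) (0,1) (0,2) (0,3) (1,0) (1,1) (1,2) (1,3) (2,1) (2,3)] -> total=11
Click 3 (6,6) count=1: revealed 1 new [(6,6)] -> total=12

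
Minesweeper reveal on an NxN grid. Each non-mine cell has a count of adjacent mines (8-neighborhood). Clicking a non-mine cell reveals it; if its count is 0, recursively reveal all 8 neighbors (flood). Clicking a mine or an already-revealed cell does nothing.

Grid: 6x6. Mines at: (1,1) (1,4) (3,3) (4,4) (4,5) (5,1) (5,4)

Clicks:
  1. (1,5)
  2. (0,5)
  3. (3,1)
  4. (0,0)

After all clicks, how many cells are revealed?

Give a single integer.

Answer: 12

Derivation:
Click 1 (1,5) count=1: revealed 1 new [(1,5)] -> total=1
Click 2 (0,5) count=1: revealed 1 new [(0,5)] -> total=2
Click 3 (3,1) count=0: revealed 9 new [(2,0) (2,1) (2,2) (3,0) (3,1) (3,2) (4,0) (4,1) (4,2)] -> total=11
Click 4 (0,0) count=1: revealed 1 new [(0,0)] -> total=12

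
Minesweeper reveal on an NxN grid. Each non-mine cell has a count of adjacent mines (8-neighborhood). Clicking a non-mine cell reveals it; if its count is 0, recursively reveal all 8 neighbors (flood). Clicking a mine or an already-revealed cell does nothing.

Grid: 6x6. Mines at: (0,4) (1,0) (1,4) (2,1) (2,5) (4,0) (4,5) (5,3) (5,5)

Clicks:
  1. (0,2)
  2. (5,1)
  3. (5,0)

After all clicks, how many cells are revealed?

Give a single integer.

Click 1 (0,2) count=0: revealed 6 new [(0,1) (0,2) (0,3) (1,1) (1,2) (1,3)] -> total=6
Click 2 (5,1) count=1: revealed 1 new [(5,1)] -> total=7
Click 3 (5,0) count=1: revealed 1 new [(5,0)] -> total=8

Answer: 8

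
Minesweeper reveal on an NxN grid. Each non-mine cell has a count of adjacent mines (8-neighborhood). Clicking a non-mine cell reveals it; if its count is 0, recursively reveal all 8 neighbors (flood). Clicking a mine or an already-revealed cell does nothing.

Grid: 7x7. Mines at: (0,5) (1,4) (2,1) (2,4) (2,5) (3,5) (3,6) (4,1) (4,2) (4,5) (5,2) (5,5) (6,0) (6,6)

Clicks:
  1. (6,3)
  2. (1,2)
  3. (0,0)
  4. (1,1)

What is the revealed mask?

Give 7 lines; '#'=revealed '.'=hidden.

Answer: ####...
####...
.......
.......
.......
.......
...#...

Derivation:
Click 1 (6,3) count=1: revealed 1 new [(6,3)] -> total=1
Click 2 (1,2) count=1: revealed 1 new [(1,2)] -> total=2
Click 3 (0,0) count=0: revealed 7 new [(0,0) (0,1) (0,2) (0,3) (1,0) (1,1) (1,3)] -> total=9
Click 4 (1,1) count=1: revealed 0 new [(none)] -> total=9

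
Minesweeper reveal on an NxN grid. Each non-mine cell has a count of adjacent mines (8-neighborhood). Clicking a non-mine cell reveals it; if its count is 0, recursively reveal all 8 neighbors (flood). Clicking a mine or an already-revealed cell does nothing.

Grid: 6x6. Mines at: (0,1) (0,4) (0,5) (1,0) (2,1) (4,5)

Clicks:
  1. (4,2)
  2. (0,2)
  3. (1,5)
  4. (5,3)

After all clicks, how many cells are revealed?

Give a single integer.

Click 1 (4,2) count=0: revealed 24 new [(1,2) (1,3) (1,4) (1,5) (2,2) (2,3) (2,4) (2,5) (3,0) (3,1) (3,2) (3,3) (3,4) (3,5) (4,0) (4,1) (4,2) (4,3) (4,4) (5,0) (5,1) (5,2) (5,3) (5,4)] -> total=24
Click 2 (0,2) count=1: revealed 1 new [(0,2)] -> total=25
Click 3 (1,5) count=2: revealed 0 new [(none)] -> total=25
Click 4 (5,3) count=0: revealed 0 new [(none)] -> total=25

Answer: 25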